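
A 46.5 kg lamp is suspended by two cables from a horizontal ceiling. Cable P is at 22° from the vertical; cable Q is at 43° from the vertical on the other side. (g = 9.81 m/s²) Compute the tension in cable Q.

Angles from the horizontal: cable P is 90° − 22° = 68°, cable Q is 90° − 43° = 47°.
Weight W = 46.5 × 9.81 = 456.2 N acts straight down.
Horizontal: T_P cos 68° = T_Q cos 47°  →  T_P = 1.821 T_Q.
Vertical: T_P sin 68° + T_Q sin 47° = 456.2.
Substituting the horizontal relation into the vertical equation gives 2.419 T_Q = 456.2, so T_Q = 188.5 N.

T_Q ≈ 189 N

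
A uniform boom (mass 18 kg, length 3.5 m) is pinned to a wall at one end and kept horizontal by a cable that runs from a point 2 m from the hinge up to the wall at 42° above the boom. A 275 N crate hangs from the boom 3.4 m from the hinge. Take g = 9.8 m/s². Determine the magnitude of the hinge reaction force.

Take torques about the hinge: T sin 42° · 2 = 18×9.8×1.75 + 275×3.4 = 1243.7 N·m.
So T = 1243.7 / (0.6691 × 2) = 929.34 N.
ΣF_x = 0: H_x = T cos 42° = 690.63 N.
ΣF_y = 0: H_y = (18×9.8 + 275) − T sin 42° = 451.4 − 621.85 = -170.45 N.
|H| = √(H_x² + H_y²) = √((690.63)² + (-170.45)²) = 711.36 N.

|H| ≈ 711 N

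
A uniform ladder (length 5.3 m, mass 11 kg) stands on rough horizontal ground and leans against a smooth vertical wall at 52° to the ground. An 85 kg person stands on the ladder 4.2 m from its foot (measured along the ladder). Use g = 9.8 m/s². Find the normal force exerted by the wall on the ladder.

N_wall ≈ 558 N

Torques about the foot: N_wall · 5.3 sin 52° = 11×9.8×2.65 cos 52° + 85×9.8×4.2 cos 52° → N_wall = 557.85 N.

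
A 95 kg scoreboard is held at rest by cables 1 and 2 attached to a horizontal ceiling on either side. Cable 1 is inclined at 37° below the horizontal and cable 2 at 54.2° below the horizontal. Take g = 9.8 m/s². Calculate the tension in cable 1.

T_1 ≈ 545 N

Weight W = 95 × 9.8 = 931 N acts straight down.
Horizontal: T_1 cos 37° = T_2 cos 54.2°  →  T_2 = 1.365 T_1.
Vertical: T_1 sin 37° + T_2 sin 54.2° = 931.
Substituting the horizontal relation into the vertical equation gives 1.709 T_1 = 931, so T_1 = 544.7 N.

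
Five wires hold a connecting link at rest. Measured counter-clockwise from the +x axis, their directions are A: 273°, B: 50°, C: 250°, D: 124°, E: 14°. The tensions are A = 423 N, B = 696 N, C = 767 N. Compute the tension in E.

T_E ≈ 180 N

Resolve: ΣF_x = 423 cos 273° + 696 cos 50° + 767 cos 250° + T_D cos 124° + T_E cos 14° = 0.
        ΣF_y = 423 sin 273° + 696 sin 50° + 767 sin 250° + T_D sin 124° + T_E sin 14° = 0.
The known terms sum to (207.2, -610) N, so -0.5592 T_D + 0.9703 T_E = -207.2 and 0.8290 T_D + 0.2419 T_E = 610.
Solving simultaneously: T_D = 683.2 N, T_E = 180.2 N.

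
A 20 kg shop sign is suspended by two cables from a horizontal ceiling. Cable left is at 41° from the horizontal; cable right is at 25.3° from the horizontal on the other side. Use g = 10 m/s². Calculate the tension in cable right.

Weight W = 20 × 10 = 200 N acts straight down.
Horizontal: T_left cos 41° = T_right cos 25.3°  →  T_left = 1.198 T_right.
Vertical: T_left sin 41° + T_right sin 25.3° = 200.
Substituting the horizontal relation into the vertical equation gives 1.213 T_right = 200, so T_right = 164.8 N.

T_right ≈ 165 N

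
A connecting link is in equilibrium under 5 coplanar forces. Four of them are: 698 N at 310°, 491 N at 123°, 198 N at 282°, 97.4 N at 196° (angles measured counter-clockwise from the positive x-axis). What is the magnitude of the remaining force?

Sum the known components: ΣF_x = 128.8 N, ΣF_y = -343.4 N.
For equilibrium the remaining force must supply (−ΣF_x, −ΣF_y) = (-128.8, 343.4) N.
Magnitude = √((-128.8)² + (343.4)²) = 366.8 N; direction = atan2(343.4, -128.8) = 110.6°.

F ≈ 367 N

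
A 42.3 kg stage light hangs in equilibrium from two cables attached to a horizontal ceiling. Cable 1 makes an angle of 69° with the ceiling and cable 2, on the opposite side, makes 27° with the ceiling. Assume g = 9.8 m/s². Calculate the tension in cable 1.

T_1 ≈ 371 N

Weight W = 42.3 × 9.8 = 414.5 N acts straight down.
Horizontal: T_1 cos 69° = T_2 cos 27°  →  T_2 = 0.4022 T_1.
Vertical: T_1 sin 69° + T_2 sin 27° = 414.5.
Substituting the horizontal relation into the vertical equation gives 1.116 T_1 = 414.5, so T_1 = 371.4 N.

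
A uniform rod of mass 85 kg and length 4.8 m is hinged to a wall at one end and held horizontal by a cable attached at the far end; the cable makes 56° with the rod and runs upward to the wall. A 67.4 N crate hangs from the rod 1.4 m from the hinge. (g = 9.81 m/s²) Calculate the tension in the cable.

T ≈ 527 N

Take torques about the hinge: T sin 56° · 4.8 = 85×9.81×2.4 + 67.4×1.4 = 2095.6 N·m.
So T = 2095.6 / (0.8290 × 4.8) = 526.61 N.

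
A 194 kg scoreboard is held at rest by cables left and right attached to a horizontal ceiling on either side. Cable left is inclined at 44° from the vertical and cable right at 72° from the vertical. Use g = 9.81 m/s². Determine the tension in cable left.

Angles from the horizontal: cable left is 90° − 44° = 46°, cable right is 90° − 72° = 18°.
Weight W = 194 × 9.81 = 1903 N acts straight down.
Horizontal: T_left cos 46° = T_right cos 18°  →  T_right = 0.7304 T_left.
Vertical: T_left sin 46° + T_right sin 18° = 1903.
Substituting the horizontal relation into the vertical equation gives 0.945 T_left = 1903, so T_left = 2014 N.

T_left ≈ 2010 N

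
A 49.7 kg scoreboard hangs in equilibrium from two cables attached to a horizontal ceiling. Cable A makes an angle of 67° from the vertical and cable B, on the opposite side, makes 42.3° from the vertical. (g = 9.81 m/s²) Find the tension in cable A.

T_A ≈ 348 N

Angles from the horizontal: cable A is 90° − 67° = 23°, cable B is 90° − 42.3° = 47.7°.
Weight W = 49.7 × 9.81 = 487.6 N acts straight down.
Horizontal: T_A cos 23° = T_B cos 47.7°  →  T_B = 1.368 T_A.
Vertical: T_A sin 23° + T_B sin 47.7° = 487.6.
Substituting the horizontal relation into the vertical equation gives 1.402 T_A = 487.6, so T_A = 347.7 N.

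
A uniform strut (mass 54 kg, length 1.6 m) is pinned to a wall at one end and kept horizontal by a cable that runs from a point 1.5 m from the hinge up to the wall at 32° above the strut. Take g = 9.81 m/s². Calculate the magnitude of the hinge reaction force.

|H| ≈ 515 N

Take torques about the hinge: T sin 32° · 1.5 = 54×9.81×0.8 = 423.79 N·m.
So T = 423.79 / (0.5299 × 1.5) = 533.15 N.
ΣF_x = 0: H_x = T cos 32° = 452.14 N.
ΣF_y = 0: H_y = (54×9.81) − T sin 32° = 529.74 − 282.53 = 247.21 N.
|H| = √(H_x² + H_y²) = √((452.14)² + (247.21)²) = 515.31 N.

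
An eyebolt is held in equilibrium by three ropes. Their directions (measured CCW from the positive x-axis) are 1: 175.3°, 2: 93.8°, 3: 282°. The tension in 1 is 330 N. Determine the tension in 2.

T_2 ≈ 2220 N

Resolve: ΣF_x = 330 cos 175.3° + T_2 cos 93.8° + T_3 cos 282° = 0.
        ΣF_y = 330 sin 175.3° + T_2 sin 93.8° + T_3 sin 282° = 0.
The known terms sum to (-328.9, 27.04) N, so -0.0663 T_2 + 0.2079 T_3 = 328.9 and 0.9978 T_2 − 0.9781 T_3 = -27.04.
Solving simultaneously: T_2 = 2216 N, T_3 = 2288 N.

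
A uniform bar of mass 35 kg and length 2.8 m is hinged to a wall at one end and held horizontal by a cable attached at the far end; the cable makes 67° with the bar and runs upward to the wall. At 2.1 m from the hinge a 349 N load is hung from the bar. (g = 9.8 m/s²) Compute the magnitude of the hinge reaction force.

Take torques about the hinge: T sin 67° · 2.8 = 35×9.8×1.4 + 349×2.1 = 1213.1 N·m.
So T = 1213.1 / (0.9205 × 2.8) = 470.67 N.
ΣF_x = 0: H_x = T cos 67° = 183.9 N.
ΣF_y = 0: H_y = (35×9.8 + 349) − T sin 67° = 692 − 433.25 = 258.75 N.
|H| = √(H_x² + H_y²) = √((183.9)² + (258.75)²) = 317.45 N.

|H| ≈ 317 N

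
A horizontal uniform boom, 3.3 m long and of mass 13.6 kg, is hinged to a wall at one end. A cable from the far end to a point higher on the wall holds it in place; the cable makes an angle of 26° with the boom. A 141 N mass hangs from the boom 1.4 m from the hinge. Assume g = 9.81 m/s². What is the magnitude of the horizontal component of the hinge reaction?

Take torques about the hinge: T sin 26° · 3.3 = 13.6×9.81×1.65 + 141×1.4 = 417.54 N·m.
So T = 417.54 / (0.4384 × 3.3) = 288.63 N.
ΣF_x = 0: H_x = T cos 26° = 259.42 N.

H_x ≈ 259 N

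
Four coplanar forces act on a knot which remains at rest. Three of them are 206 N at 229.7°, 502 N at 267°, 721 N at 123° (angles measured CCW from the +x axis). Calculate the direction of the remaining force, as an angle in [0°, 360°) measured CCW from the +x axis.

θ ≈ 5.56°

Sum the known components: ΣF_x = -552.2 N, ΣF_y = -53.74 N.
For equilibrium the remaining force must supply (−ΣF_x, −ΣF_y) = (552.2, 53.74) N.
Magnitude = √((552.2)² + (53.74)²) = 554.8 N; direction = atan2(53.74, 552.2) = 5.6°.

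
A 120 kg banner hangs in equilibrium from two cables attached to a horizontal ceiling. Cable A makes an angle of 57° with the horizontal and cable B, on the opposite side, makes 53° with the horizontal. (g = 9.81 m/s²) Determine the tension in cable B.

T_B ≈ 682 N

Weight W = 120 × 9.81 = 1177 N acts straight down.
Horizontal: T_A cos 57° = T_B cos 53°  →  T_A = 1.105 T_B.
Vertical: T_A sin 57° + T_B sin 53° = 1177.
Substituting the horizontal relation into the vertical equation gives 1.725 T_B = 1177, so T_B = 682.3 N.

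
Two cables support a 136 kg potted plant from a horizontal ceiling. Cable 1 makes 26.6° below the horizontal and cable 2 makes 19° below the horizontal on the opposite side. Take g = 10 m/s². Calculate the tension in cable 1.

T_1 ≈ 1800 N

Weight W = 136 × 10 = 1360 N acts straight down.
Horizontal: T_1 cos 26.6° = T_2 cos 19°  →  T_2 = 0.9457 T_1.
Vertical: T_1 sin 26.6° + T_2 sin 19° = 1360.
Substituting the horizontal relation into the vertical equation gives 0.7556 T_1 = 1360, so T_1 = 1800 N.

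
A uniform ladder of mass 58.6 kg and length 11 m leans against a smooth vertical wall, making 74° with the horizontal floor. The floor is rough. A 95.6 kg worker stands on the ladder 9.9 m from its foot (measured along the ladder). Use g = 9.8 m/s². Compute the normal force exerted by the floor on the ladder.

ΣF_y = 0: N_floor = 58.6×9.8 + 95.6×9.8 = 1511.2 N.

N_floor ≈ 1510 N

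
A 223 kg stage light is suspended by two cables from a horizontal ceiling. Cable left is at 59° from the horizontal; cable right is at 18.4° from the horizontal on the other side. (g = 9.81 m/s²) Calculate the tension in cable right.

Weight W = 223 × 9.81 = 2188 N acts straight down.
Horizontal: T_left cos 59° = T_right cos 18.4°  →  T_left = 1.842 T_right.
Vertical: T_left sin 59° + T_right sin 18.4° = 2188.
Substituting the horizontal relation into the vertical equation gives 1.895 T_right = 2188, so T_right = 1155 N.

T_right ≈ 1150 N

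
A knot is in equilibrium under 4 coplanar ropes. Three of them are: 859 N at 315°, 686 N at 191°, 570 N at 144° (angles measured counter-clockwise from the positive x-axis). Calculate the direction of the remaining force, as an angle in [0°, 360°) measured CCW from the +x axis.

Sum the known components: ΣF_x = -527.1 N, ΣF_y = -403.3 N.
For equilibrium the remaining force must supply (−ΣF_x, −ΣF_y) = (527.1, 403.3) N.
Magnitude = √((527.1)² + (403.3)²) = 663.7 N; direction = atan2(403.3, 527.1) = 37.4°.

θ ≈ 37.4°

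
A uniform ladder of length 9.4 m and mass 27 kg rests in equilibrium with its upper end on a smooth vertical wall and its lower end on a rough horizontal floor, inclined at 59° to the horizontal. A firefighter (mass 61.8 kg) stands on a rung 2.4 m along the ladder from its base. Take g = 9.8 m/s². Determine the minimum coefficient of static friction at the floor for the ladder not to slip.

μ_min ≈ 0.198

ΣF_y = 0: N_floor = 27×9.8 + 61.8×9.8 = 870.24 N.
Torques about the foot: N_wall · 9.4 sin 59° = 27×9.8×4.7 cos 59° + 61.8×9.8×2.4 cos 59° → N_wall = 172.41 N.
ΣF_x = 0: f_floor = N_wall = 172.41 N.
μ_min = f_floor / N_floor = 172.41 / 870.24 = 0.1981.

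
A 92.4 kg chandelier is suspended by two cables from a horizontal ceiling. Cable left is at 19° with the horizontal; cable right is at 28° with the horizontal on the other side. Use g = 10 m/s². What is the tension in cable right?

T_right ≈ 1190 N

Weight W = 92.4 × 10 = 924 N acts straight down.
Horizontal: T_left cos 19° = T_right cos 28°  →  T_left = 0.9338 T_right.
Vertical: T_left sin 19° + T_right sin 28° = 924.
Substituting the horizontal relation into the vertical equation gives 0.7735 T_right = 924, so T_right = 1195 N.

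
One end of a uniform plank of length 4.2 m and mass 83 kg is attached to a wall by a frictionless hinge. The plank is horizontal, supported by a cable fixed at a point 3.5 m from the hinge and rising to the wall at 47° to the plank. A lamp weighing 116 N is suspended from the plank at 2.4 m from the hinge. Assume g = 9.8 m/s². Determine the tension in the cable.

Take torques about the hinge: T sin 47° · 3.5 = 83×9.8×2.1 + 116×2.4 = 1986.5 N·m.
So T = 1986.5 / (0.7314 × 3.5) = 776.07 N.

T ≈ 776 N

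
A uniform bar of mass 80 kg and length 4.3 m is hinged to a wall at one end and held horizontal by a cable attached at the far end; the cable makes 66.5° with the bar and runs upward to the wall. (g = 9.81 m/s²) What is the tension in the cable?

Take torques about the hinge: T sin 66.5° · 4.3 = 80×9.81×2.15 = 1687.3 N·m.
So T = 1687.3 / (0.9171 × 4.3) = 427.89 N.

T ≈ 428 N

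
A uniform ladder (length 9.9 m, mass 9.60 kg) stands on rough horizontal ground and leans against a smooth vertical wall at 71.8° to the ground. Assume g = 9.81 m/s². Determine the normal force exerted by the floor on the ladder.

N_floor ≈ 94.2 N

ΣF_y = 0: N_floor = 9.60×9.81 = 94.176 N.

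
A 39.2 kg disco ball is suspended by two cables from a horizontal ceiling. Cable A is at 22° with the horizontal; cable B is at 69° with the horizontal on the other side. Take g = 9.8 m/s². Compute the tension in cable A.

T_A ≈ 138 N

Weight W = 39.2 × 9.8 = 384.2 N acts straight down.
Horizontal: T_A cos 22° = T_B cos 69°  →  T_B = 2.587 T_A.
Vertical: T_A sin 22° + T_B sin 69° = 384.2.
Substituting the horizontal relation into the vertical equation gives 2.79 T_A = 384.2, so T_A = 137.7 N.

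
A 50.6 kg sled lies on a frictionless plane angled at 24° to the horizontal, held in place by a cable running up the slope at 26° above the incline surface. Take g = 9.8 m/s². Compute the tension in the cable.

Take axes along and perpendicular to the incline. Weight components: W sin 24° = 201.7 N down-slope, W cos 24° = 453 N into the surface.
Along incline: T cos 26° = W sin 24° → T = 224.4 N.
Perpendicular: N = W cos 24° − T sin 26° = 354.6 N.

T ≈ 224 N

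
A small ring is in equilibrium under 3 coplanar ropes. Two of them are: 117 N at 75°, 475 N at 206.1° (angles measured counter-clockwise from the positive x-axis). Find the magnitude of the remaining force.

Sum the known components: ΣF_x = -396.3 N, ΣF_y = -95.96 N.
For equilibrium the remaining force must supply (−ΣF_x, −ΣF_y) = (396.3, 95.96) N.
Magnitude = √((396.3)² + (95.96)²) = 407.7 N; direction = atan2(95.96, 396.3) = 13.6°.

F ≈ 408 N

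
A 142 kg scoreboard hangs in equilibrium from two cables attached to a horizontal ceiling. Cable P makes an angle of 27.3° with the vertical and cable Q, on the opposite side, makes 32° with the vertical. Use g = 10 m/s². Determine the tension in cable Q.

T_Q ≈ 757 N

Angles from the horizontal: cable P is 90° − 27.3° = 62.7°, cable Q is 90° − 32° = 58°.
Weight W = 142 × 10 = 1420 N acts straight down.
Horizontal: T_P cos 62.7° = T_Q cos 58°  →  T_P = 1.155 T_Q.
Vertical: T_P sin 62.7° + T_Q sin 58° = 1420.
Substituting the horizontal relation into the vertical equation gives 1.875 T_Q = 1420, so T_Q = 757.4 N.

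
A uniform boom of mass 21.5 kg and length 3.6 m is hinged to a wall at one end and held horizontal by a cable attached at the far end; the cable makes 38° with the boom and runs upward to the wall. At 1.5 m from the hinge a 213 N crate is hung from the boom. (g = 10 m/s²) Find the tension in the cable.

Take torques about the hinge: T sin 38° · 3.6 = 21.5×10×1.8 + 213×1.5 = 706.5 N·m.
So T = 706.5 / (0.6157 × 3.6) = 318.76 N.

T ≈ 319 N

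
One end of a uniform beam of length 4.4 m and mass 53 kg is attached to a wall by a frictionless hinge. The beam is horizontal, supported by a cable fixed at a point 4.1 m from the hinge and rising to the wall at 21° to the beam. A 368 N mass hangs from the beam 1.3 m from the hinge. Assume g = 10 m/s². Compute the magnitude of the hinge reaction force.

|H| ≈ 1160 N

Take torques about the hinge: T sin 21° · 4.1 = 53×10×2.2 + 368×1.3 = 1644.4 N·m.
So T = 1644.4 / (0.3584 × 4.1) = 1119.2 N.
ΣF_x = 0: H_x = T cos 21° = 1044.8 N.
ΣF_y = 0: H_y = (53×10 + 368) − T sin 21° = 898 − 401.07 = 496.93 N.
|H| = √(H_x² + H_y²) = √((1044.8)² + (496.93)²) = 1157 N.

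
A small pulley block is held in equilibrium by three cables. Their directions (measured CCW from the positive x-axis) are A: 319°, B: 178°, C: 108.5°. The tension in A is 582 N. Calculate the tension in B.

Resolve: ΣF_x = 582 cos 319° + T_B cos 178° + T_C cos 108.5° = 0.
        ΣF_y = 582 sin 319° + T_B sin 178° + T_C sin 108.5° = 0.
The known terms sum to (439.2, -381.8) N, so -0.9994 T_B − 0.3173 T_C = -439.2 and 0.0349 T_B + 0.9483 T_C = 381.8.
Solving simultaneously: T_B = 315.4 N, T_C = 391 N.

T_B ≈ 315 N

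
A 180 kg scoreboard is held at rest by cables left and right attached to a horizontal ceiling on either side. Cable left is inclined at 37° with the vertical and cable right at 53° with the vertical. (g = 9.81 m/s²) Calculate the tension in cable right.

T_right ≈ 1060 N

Angles from the horizontal: cable left is 90° − 37° = 53°, cable right is 90° − 53° = 37°.
Weight W = 180 × 9.81 = 1766 N acts straight down.
Horizontal: T_left cos 53° = T_right cos 37°  →  T_left = 1.327 T_right.
Vertical: T_left sin 53° + T_right sin 37° = 1766.
Substituting the horizontal relation into the vertical equation gives 1.662 T_right = 1766, so T_right = 1063 N.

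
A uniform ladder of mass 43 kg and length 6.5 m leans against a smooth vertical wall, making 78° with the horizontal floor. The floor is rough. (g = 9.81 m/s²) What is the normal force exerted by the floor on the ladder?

ΣF_y = 0: N_floor = 43×9.81 = 421.83 N.

N_floor ≈ 422 N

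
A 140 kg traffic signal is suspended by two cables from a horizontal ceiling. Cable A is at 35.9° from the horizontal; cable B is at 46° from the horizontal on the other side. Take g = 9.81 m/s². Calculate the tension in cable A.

Weight W = 140 × 9.81 = 1373 N acts straight down.
Horizontal: T_A cos 35.9° = T_B cos 46°  →  T_B = 1.166 T_A.
Vertical: T_A sin 35.9° + T_B sin 46° = 1373.
Substituting the horizontal relation into the vertical equation gives 1.425 T_A = 1373, so T_A = 963.7 N.

T_A ≈ 964 N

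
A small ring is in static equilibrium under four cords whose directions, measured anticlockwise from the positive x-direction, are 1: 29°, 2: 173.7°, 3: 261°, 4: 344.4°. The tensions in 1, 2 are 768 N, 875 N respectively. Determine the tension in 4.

T_4 ≈ 271 N

Resolve: ΣF_x = 768 cos 29° + 875 cos 173.7° + T_3 cos 261° + T_4 cos 344.4° = 0.
        ΣF_y = 768 sin 29° + 875 sin 173.7° + T_3 sin 261° + T_4 sin 344.4° = 0.
The known terms sum to (-198, 468.4) N, so -0.1564 T_3 + 0.9632 T_4 = 198 and -0.9877 T_3 − 0.2689 T_4 = -468.4.
Solving simultaneously: T_3 = 400.5 N, T_4 = 270.6 N.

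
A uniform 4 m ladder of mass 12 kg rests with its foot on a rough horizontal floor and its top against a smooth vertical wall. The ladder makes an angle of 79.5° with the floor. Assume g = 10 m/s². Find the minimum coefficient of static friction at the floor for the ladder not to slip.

μ_min ≈ 0.0927

ΣF_y = 0: N_floor = 12×10 = 120 N.
Torques about the foot: N_wall · 4 sin 79.5° = 12×10×2 cos 79.5° → N_wall = 11.12 N.
ΣF_x = 0: f_floor = N_wall = 11.12 N.
μ_min = f_floor / N_floor = 11.12 / 120 = 0.09267.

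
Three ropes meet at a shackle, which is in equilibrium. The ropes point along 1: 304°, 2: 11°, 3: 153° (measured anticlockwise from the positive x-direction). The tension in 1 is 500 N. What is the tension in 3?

T_3 ≈ 748 N

Resolve: ΣF_x = 500 cos 304° + T_2 cos 11° + T_3 cos 153° = 0.
        ΣF_y = 500 sin 304° + T_2 sin 11° + T_3 sin 153° = 0.
The known terms sum to (279.6, -414.5) N, so 0.9816 T_2 − 0.8910 T_3 = -279.6 and 0.1908 T_2 + 0.4540 T_3 = 414.5.
Solving simultaneously: T_2 = 393.7 N, T_3 = 747.6 N.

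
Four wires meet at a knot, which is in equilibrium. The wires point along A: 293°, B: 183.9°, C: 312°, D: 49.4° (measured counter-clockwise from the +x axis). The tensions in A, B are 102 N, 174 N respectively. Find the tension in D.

Resolve: ΣF_x = 102 cos 293° + 174 cos 183.9° + T_C cos 312° + T_D cos 49.4° = 0.
        ΣF_y = 102 sin 293° + 174 sin 183.9° + T_C sin 312° + T_D sin 49.4° = 0.
The known terms sum to (-133.7, -105.7) N, so 0.6691 T_C + 0.6508 T_D = 133.7 and -0.7431 T_C + 0.7593 T_D = 105.7.
Solving simultaneously: T_C = 33.02 N, T_D = 171.6 N.

T_D ≈ 172 N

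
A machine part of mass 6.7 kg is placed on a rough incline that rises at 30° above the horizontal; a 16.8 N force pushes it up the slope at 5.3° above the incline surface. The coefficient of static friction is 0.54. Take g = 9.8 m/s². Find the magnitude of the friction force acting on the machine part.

f ≈ 16.1 N

Axes along / perpendicular to the incline. W sin 30° = 32.83 N down-slope; W cos 30° = 56.86 N into the surface.
Perpendicular: N = W cos 30° − P sin 5.3° = 56.86 − 1.552 = 55.31 N.
Along incline: P cos 5.3° + f = W sin 30° (friction acts up-slope) → f = 32.83 − 16.73 = 16.1 N.
|f| = 16.1 N ≤ μN = 29.87 N, so the machine part is indeed static.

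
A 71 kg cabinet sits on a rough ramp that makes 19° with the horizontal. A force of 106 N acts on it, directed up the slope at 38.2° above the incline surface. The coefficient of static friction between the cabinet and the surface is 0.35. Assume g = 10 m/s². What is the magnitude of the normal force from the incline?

Axes along / perpendicular to the incline. W sin 19° = 231.2 N down-slope; W cos 19° = 671.3 N into the surface.
Perpendicular: N = W cos 19° − P sin 38.2° = 671.3 − 65.55 = 605.8 N.
Along incline: P cos 38.2° + f = W sin 19° (friction acts up-slope) → f = 231.2 − 83.3 = 147.9 N.
|f| = 147.9 N ≤ μN = 212 N, so the cabinet is indeed static.

N ≈ 606 N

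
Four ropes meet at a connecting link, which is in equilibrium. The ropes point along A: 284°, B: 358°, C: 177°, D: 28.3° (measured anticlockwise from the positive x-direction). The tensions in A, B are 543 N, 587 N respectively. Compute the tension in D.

Resolve: ΣF_x = 543 cos 284° + 587 cos 358° + T_C cos 177° + T_D cos 28.3° = 0.
        ΣF_y = 543 sin 284° + 587 sin 358° + T_C sin 177° + T_D sin 28.3° = 0.
The known terms sum to (718, -547.4) N, so -0.9986 T_C + 0.8805 T_D = -718 and 0.0523 T_C + 0.4741 T_D = 547.4.
Solving simultaneously: T_C = 1583 N, T_D = 979.8 N.

T_D ≈ 980 N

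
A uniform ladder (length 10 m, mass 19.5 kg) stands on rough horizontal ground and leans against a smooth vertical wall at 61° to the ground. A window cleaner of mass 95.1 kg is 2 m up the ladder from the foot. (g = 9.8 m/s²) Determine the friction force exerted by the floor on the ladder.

f ≈ 156 N

Torques about the foot: N_wall · 10 sin 61° = 19.5×9.8×5 cos 61° + 95.1×9.8×2 cos 61° → N_wall = 156.29 N.
ΣF_x = 0: f_floor = N_wall = 156.29 N.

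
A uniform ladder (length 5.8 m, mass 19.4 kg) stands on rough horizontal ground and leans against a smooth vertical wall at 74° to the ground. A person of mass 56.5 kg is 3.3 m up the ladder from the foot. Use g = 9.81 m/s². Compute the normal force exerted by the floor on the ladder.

N_floor ≈ 745 N

ΣF_y = 0: N_floor = 19.4×9.81 + 56.5×9.81 = 744.58 N.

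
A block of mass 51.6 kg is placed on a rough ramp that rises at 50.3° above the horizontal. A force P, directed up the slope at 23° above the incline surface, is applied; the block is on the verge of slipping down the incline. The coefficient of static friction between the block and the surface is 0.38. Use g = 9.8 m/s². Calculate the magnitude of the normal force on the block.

On the verge of sliding down the incline, friction equals μN and acts up the slope.
Perpendicular: N + P sin 23° = W cos 50.3° = 323 N.
Along incline: P cos 23° + μN = W sin 50.3° with W sin 50.3° = 389.1 N.
Solving the pair for P and N: P = 345 N, N = 188.2 N (and f = μN = 71.52 N).

N ≈ 188 N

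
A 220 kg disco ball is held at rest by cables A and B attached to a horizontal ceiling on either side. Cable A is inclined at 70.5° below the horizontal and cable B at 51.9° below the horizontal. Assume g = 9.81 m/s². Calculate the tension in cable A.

T_A ≈ 1580 N

Weight W = 220 × 9.81 = 2158 N acts straight down.
Horizontal: T_A cos 70.5° = T_B cos 51.9°  →  T_B = 0.541 T_A.
Vertical: T_A sin 70.5° + T_B sin 51.9° = 2158.
Substituting the horizontal relation into the vertical equation gives 1.368 T_A = 2158, so T_A = 1577 N.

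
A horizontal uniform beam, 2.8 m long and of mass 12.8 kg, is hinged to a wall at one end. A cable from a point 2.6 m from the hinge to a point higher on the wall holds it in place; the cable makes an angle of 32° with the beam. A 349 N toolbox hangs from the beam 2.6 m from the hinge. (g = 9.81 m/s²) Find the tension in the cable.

Take torques about the hinge: T sin 32° · 2.6 = 12.8×9.81×1.4 + 349×2.6 = 1083.2 N·m.
So T = 1083.2 / (0.5299 × 2.6) = 786.18 N.

T ≈ 786 N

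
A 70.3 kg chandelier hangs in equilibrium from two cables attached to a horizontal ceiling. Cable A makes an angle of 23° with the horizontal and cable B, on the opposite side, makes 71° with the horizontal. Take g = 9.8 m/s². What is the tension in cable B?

T_B ≈ 636 N

Weight W = 70.3 × 9.8 = 688.9 N acts straight down.
Horizontal: T_A cos 23° = T_B cos 71°  →  T_A = 0.3537 T_B.
Vertical: T_A sin 23° + T_B sin 71° = 688.9.
Substituting the horizontal relation into the vertical equation gives 1.084 T_B = 688.9, so T_B = 635.7 N.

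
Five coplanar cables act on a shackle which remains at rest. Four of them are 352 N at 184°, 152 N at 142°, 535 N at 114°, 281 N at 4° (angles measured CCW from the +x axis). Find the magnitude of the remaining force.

F ≈ 707 N

Sum the known components: ΣF_x = -408.2 N, ΣF_y = 577.4 N.
For equilibrium the remaining force must supply (−ΣF_x, −ΣF_y) = (408.2, -577.4) N.
Magnitude = √((408.2)² + (-577.4)²) = 707.1 N; direction = atan2(-577.4, 408.2) = 305.3°.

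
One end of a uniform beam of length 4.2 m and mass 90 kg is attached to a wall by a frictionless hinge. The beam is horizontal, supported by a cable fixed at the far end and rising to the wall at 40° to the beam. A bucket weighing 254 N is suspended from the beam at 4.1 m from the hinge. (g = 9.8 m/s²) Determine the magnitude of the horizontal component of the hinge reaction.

Take torques about the hinge: T sin 40° · 4.2 = 90×9.8×2.1 + 254×4.1 = 2893.6 N·m.
So T = 2893.6 / (0.6428 × 4.2) = 1071.8 N.
ΣF_x = 0: H_x = T cos 40° = 821.06 N.

H_x ≈ 821 N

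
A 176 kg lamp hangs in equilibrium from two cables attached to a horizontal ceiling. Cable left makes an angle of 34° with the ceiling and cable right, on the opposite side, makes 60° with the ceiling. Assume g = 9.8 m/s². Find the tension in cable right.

Weight W = 176 × 9.8 = 1725 N acts straight down.
Horizontal: T_left cos 34° = T_right cos 60°  →  T_left = 0.6031 T_right.
Vertical: T_left sin 34° + T_right sin 60° = 1725.
Substituting the horizontal relation into the vertical equation gives 1.203 T_right = 1725, so T_right = 1433 N.

T_right ≈ 1430 N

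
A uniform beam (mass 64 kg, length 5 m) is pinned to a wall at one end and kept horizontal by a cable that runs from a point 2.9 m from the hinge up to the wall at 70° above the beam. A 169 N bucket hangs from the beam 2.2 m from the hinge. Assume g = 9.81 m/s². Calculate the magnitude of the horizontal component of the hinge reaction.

H_x ≈ 244 N

Take torques about the hinge: T sin 70° · 2.9 = 64×9.81×2.5 + 169×2.2 = 1941.4 N·m.
So T = 1941.4 / (0.9397 × 2.9) = 712.41 N.
ΣF_x = 0: H_x = T cos 70° = 243.66 N.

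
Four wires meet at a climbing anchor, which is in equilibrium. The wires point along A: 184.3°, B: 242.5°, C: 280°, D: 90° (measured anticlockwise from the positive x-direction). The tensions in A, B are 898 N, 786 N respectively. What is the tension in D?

Resolve: ΣF_x = 898 cos 184.3° + 786 cos 242.5° + T_C cos 280° + T_D cos 90° = 0.
        ΣF_y = 898 sin 184.3° + 786 sin 242.5° + T_C sin 280° + T_D sin 90° = 0.
The known terms sum to (-1258, -764.5) N, so 0.1736 T_C + 0.0000 T_D = 1258 and -0.9848 T_C + 1.0000 T_D = 764.5.
Solving simultaneously: T_C = 7247 N, T_D = 7901 N.

T_D ≈ 7900 N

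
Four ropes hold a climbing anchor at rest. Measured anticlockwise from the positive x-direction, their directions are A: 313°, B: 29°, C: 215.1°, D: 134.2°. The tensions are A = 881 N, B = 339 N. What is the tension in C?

Resolve: ΣF_x = 881 cos 313° + 339 cos 29° + T_C cos 215.1° + T_D cos 134.2° = 0.
        ΣF_y = 881 sin 313° + 339 sin 29° + T_C sin 215.1° + T_D sin 134.2° = 0.
The known terms sum to (897.3, -480) N, so -0.8181 T_C − 0.6972 T_D = -897.3 and -0.5750 T_C + 0.7169 T_D = 480.
Solving simultaneously: T_C = 312.6 N, T_D = 920.2 N.

T_C ≈ 313 N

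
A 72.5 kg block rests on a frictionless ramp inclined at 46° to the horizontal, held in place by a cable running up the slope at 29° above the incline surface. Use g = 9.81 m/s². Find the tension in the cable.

T ≈ 585 N

Take axes along and perpendicular to the incline. Weight components: W sin 46° = 511.6 N down-slope, W cos 46° = 494.1 N into the surface.
Along incline: T cos 29° = W sin 46° → T = 585 N.
Perpendicular: N = W cos 46° − T sin 29° = 210.5 N.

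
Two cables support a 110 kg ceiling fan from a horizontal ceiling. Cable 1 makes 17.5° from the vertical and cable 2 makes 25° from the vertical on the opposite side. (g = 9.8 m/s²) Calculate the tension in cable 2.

T_2 ≈ 480 N

Angles from the horizontal: cable 1 is 90° − 17.5° = 72.5°, cable 2 is 90° − 25° = 65°.
Weight W = 110 × 9.8 = 1078 N acts straight down.
Horizontal: T_1 cos 72.5° = T_2 cos 65°  →  T_1 = 1.405 T_2.
Vertical: T_1 sin 72.5° + T_2 sin 65° = 1078.
Substituting the horizontal relation into the vertical equation gives 2.247 T_2 = 1078, so T_2 = 479.8 N.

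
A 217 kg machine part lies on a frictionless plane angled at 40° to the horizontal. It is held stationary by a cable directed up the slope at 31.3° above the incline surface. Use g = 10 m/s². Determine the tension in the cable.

T ≈ 1630 N

Take axes along and perpendicular to the incline. Weight components: W sin 40° = 1395 N down-slope, W cos 40° = 1662 N into the surface.
Along incline: T cos 31.3° = W sin 40° → T = 1632 N.
Perpendicular: N = W cos 40° − T sin 31.3° = 814.2 N.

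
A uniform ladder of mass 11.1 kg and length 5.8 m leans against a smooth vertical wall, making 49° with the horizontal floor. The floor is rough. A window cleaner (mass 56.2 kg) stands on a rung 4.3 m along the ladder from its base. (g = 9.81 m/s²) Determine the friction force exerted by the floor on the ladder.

Torques about the foot: N_wall · 5.8 sin 49° = 11.1×9.81×2.9 cos 49° + 56.2×9.81×4.3 cos 49° → N_wall = 402.64 N.
ΣF_x = 0: f_floor = N_wall = 402.64 N.

f ≈ 403 N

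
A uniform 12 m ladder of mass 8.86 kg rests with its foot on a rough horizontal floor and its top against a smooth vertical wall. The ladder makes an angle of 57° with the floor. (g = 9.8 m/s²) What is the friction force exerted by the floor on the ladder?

Torques about the foot: N_wall · 12 sin 57° = 8.86×9.8×6 cos 57° → N_wall = 28.193 N.
ΣF_x = 0: f_floor = N_wall = 28.193 N.

f ≈ 28.2 N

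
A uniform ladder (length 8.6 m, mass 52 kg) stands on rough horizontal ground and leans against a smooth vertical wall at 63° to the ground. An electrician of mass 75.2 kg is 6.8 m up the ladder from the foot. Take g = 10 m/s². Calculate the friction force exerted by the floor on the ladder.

f ≈ 435 N

Torques about the foot: N_wall · 8.6 sin 63° = 52×10×4.3 cos 63° + 75.2×10×6.8 cos 63° → N_wall = 435.44 N.
ΣF_x = 0: f_floor = N_wall = 435.44 N.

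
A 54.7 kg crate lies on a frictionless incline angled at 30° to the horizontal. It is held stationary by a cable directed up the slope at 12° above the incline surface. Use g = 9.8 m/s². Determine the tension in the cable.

T ≈ 274 N

Take axes along and perpendicular to the incline. Weight components: W sin 30° = 268 N down-slope, W cos 30° = 464.2 N into the surface.
Along incline: T cos 12° = W sin 30° → T = 274 N.
Perpendicular: N = W cos 30° − T sin 12° = 407.3 N.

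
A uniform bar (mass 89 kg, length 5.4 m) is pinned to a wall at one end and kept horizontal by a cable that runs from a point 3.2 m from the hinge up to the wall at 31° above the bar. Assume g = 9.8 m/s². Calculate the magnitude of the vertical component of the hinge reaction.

|H_y| ≈ 136 N

Take torques about the hinge: T sin 31° · 3.2 = 89×9.8×2.7 = 2354.9 N·m.
So T = 2354.9 / (0.5150 × 3.2) = 1428.9 N.
ΣF_y = 0: H_y = (89×9.8) − T sin 31° = 872.2 − 735.92 = 136.28 N.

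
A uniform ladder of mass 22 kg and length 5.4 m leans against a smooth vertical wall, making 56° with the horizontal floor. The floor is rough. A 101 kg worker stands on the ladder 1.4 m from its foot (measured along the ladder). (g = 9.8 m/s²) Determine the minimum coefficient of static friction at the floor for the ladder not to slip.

ΣF_y = 0: N_floor = 22×9.8 + 101×9.8 = 1205.4 N.
Torques about the foot: N_wall · 5.4 sin 56° = 22×9.8×2.7 cos 56° + 101×9.8×1.4 cos 56° → N_wall = 245.8 N.
ΣF_x = 0: f_floor = N_wall = 245.8 N.
μ_min = f_floor / N_floor = 245.8 / 1205.4 = 0.2039.

μ_min ≈ 0.204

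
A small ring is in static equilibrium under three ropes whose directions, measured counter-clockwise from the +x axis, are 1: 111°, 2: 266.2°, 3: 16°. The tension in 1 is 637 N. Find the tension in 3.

T_3 ≈ 284 N

Resolve: ΣF_x = 637 cos 111° + T_2 cos 266.2° + T_3 cos 16° = 0.
        ΣF_y = 637 sin 111° + T_2 sin 266.2° + T_3 sin 16° = 0.
The known terms sum to (-228.3, 594.7) N, so -0.0663 T_2 + 0.9613 T_3 = 228.3 and -0.9978 T_2 + 0.2756 T_3 = -594.7.
Solving simultaneously: T_2 = 674.4 N, T_3 = 284 N.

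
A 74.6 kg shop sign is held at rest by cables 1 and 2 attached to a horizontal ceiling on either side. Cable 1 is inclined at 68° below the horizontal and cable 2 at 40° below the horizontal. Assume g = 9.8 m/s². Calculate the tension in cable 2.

T_2 ≈ 288 N

Weight W = 74.6 × 9.8 = 731.1 N acts straight down.
Horizontal: T_1 cos 68° = T_2 cos 40°  →  T_1 = 2.045 T_2.
Vertical: T_1 sin 68° + T_2 sin 40° = 731.1.
Substituting the horizontal relation into the vertical equation gives 2.539 T_2 = 731.1, so T_2 = 288 N.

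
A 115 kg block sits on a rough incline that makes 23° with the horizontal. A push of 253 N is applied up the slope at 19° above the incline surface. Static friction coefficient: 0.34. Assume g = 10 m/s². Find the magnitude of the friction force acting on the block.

f ≈ 210 N

Axes along / perpendicular to the incline. W sin 23° = 449.3 N down-slope; W cos 23° = 1059 N into the surface.
Perpendicular: N = W cos 23° − P sin 19° = 1059 − 82.37 = 976.2 N.
Along incline: P cos 19° + f = W sin 23° (friction acts up-slope) → f = 449.3 − 239.2 = 210.1 N.
|f| = 210.1 N ≤ μN = 331.9 N, so the block is indeed static.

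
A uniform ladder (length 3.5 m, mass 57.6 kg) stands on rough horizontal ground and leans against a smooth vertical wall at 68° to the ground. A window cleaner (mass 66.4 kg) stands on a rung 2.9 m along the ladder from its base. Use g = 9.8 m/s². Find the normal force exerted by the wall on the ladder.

N_wall ≈ 332 N

Torques about the foot: N_wall · 3.5 sin 68° = 57.6×9.8×1.75 cos 68° + 66.4×9.8×2.9 cos 68° → N_wall = 331.87 N.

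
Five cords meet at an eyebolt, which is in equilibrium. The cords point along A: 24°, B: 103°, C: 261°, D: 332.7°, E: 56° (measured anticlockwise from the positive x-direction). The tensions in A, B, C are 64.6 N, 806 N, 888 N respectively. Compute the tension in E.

Resolve: ΣF_x = 64.6 cos 24° + 806 cos 103° + 888 cos 261° + T_D cos 332.7° + T_E cos 56° = 0.
        ΣF_y = 64.6 sin 24° + 806 sin 103° + 888 sin 261° + T_D sin 332.7° + T_E sin 56° = 0.
The known terms sum to (-261.2, -65.45) N, so 0.8886 T_D + 0.5592 T_E = 261.2 and -0.4586 T_D + 0.8290 T_E = 65.45.
Solving simultaneously: T_D = 181.2 N, T_E = 179.2 N.

T_E ≈ 179 N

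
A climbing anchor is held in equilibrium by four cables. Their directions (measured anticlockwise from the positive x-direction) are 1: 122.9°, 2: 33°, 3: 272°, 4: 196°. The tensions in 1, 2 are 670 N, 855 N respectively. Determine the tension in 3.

T_3 ≈ 918 N

Resolve: ΣF_x = 670 cos 122.9° + 855 cos 33° + T_3 cos 272° + T_4 cos 196° = 0.
        ΣF_y = 670 sin 122.9° + 855 sin 33° + T_3 sin 272° + T_4 sin 196° = 0.
The known terms sum to (353.1, 1028) N, so 0.0349 T_3 − 0.9613 T_4 = -353.1 and -0.9994 T_3 − 0.2756 T_4 = -1028.
Solving simultaneously: T_3 = 918.3 N, T_4 = 400.7 N.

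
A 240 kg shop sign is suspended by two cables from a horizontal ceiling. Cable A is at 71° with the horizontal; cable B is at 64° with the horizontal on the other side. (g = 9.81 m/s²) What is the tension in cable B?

T_B ≈ 1080 N

Weight W = 240 × 9.81 = 2354 N acts straight down.
Horizontal: T_A cos 71° = T_B cos 64°  →  T_A = 1.346 T_B.
Vertical: T_A sin 71° + T_B sin 64° = 2354.
Substituting the horizontal relation into the vertical equation gives 2.172 T_B = 2354, so T_B = 1084 N.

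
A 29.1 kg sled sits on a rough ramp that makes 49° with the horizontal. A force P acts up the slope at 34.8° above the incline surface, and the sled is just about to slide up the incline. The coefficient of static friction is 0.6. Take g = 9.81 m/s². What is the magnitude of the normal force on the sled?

On the verge of sliding up the incline, friction equals μN and acts down the slope.
Perpendicular: N + P sin 34.8° = W cos 49° = 187.3 N.
Along incline: P cos 34.8° = W sin 49° + μN  with W sin 49° = 215.4 N.
Solving the pair for P and N: P = 281.7 N, N = 26.5 N (and f = μN = 15.9 N).

N ≈ 26.5 N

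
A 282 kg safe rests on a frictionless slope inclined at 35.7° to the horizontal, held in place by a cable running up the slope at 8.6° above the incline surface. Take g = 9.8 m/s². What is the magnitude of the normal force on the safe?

N ≈ 2000 N

Take axes along and perpendicular to the incline. Weight components: W sin 35.7° = 1613 N down-slope, W cos 35.7° = 2244 N into the surface.
Along incline: T cos 8.6° = W sin 35.7° → T = 1631 N.
Perpendicular: N = W cos 35.7° − T sin 8.6° = 2000 N.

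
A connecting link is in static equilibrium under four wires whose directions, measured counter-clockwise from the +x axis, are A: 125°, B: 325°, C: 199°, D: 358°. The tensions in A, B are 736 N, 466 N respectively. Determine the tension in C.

T_C ≈ 932 N

Resolve: ΣF_x = 736 cos 125° + 466 cos 325° + T_C cos 199° + T_D cos 358° = 0.
        ΣF_y = 736 sin 125° + 466 sin 325° + T_C sin 199° + T_D sin 358° = 0.
The known terms sum to (-40.43, 335.6) N, so -0.9455 T_C + 0.9994 T_D = 40.43 and -0.3256 T_C − 0.0349 T_D = -335.6.
Solving simultaneously: T_C = 932 N, T_D = 922.2 N.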